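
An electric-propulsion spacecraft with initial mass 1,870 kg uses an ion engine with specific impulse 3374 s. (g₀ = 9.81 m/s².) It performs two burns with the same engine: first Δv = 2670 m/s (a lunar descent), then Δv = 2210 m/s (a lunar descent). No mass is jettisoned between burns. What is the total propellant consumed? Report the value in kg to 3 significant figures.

total propellant consumed ≈ 256 kg

v_e = Isp · g₀ = 3374 × 9.81 = 33098.9 m/s.
After the first burn: m = 1870 × exp(−2670/33098.9) = 1870 × 0.92250 = 1,725.08 kg.
After the second burn: m = 1,725.08 × exp(−2210/33098.9) = 1,725.08 × 0.93541 = 1,613.66 kg.
Total propellant = m₀ − m_final = 1870 − 1,613.66 = 256.34 kg.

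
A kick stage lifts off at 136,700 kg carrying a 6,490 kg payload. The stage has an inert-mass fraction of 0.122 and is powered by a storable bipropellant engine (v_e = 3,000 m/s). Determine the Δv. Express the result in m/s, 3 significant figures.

Δv ≈ 5430 m/s

Stage wet mass = m₀ − payload = 136,700 − 6,490 = 130,210 kg.
Stage dry mass = ε × stage wet mass = 0.122 × 130,210 = 15,885.6 kg.
Burnout mass m_f = stage dry + payload = 15,885.6 + 6,490 = 22,375.6 kg.
Rocket equation: Δv = v_e · ln(136,700/22,375.6) = 3000.0 × ln(6.109) = 3000.0 × 1.8098 ≈ 5429 m/s.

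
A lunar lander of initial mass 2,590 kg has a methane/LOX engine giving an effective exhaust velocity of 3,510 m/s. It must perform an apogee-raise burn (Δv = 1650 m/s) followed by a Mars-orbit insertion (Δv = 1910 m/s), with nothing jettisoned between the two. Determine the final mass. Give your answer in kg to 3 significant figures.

final mass ≈ 939 kg

After the first burn: m = 2590 × exp(−1650/3510.0) = 2590 × 0.62495 = 1,618.62 kg.
After the second burn: m = 1,618.62 × exp(−1910/3510.0) = 1,618.62 × 0.58033 = 939.334 kg.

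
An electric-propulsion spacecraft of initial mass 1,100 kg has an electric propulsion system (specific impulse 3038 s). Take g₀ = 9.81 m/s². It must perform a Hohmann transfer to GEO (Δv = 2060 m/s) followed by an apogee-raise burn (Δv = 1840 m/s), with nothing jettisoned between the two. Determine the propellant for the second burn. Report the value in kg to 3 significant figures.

propellant for the second burn ≈ 61.5 kg

v_e = Isp · g₀ = 3038 × 9.81 = 29802.8 m/s.
After the first burn: m = 1100 × exp(−2060/29802.8) = 1100 × 0.93321 = 1,026.53 kg.
After the second burn: m = 1,026.53 × exp(−1840/29802.8) = 1,026.53 × 0.94013 = 965.072 kg.
Second-burn propellant = 1,026.53 − 965.072 = 61.458 kg.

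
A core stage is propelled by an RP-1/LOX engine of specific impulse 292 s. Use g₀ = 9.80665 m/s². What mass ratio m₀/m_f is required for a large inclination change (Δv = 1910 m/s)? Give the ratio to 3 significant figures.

v_e = Isp · g₀ = 292 × 9.80665 = 2863.5 m/s.
m₀/m_f = exp(Δv / v_e) = exp(1910 / 2863.5) = exp(0.6670) = 1.9484.

mass ratio ≈ 1.95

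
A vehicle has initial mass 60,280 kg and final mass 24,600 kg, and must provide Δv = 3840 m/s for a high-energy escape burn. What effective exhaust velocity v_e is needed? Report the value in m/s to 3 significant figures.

v_e ≈ 4280 m/s

ln(m₀/m_f) = ln(60280/24600) = ln(2.45) = 0.8963.
By the Tsiolkovsky rocket equation, v_e = Δv / ln(m₀/m_f) = 3840 / 0.8963 = 4284.5 m/s.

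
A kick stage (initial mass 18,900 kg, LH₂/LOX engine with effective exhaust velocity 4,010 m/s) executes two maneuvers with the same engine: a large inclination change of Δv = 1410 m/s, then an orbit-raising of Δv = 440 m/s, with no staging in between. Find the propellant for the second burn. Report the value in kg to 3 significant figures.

propellant for the second burn ≈ 1380 kg

After the first burn: m = 18900 × exp(−1410/4010.0) = 18900 × 0.70355 = 13,297.1 kg.
After the second burn: m = 13,297.1 × exp(−440/4010.0) = 13,297.1 × 0.89608 = 11,915.3 kg.
Second-burn propellant = 13,297.1 − 11,915.3 = 1,381.8 kg.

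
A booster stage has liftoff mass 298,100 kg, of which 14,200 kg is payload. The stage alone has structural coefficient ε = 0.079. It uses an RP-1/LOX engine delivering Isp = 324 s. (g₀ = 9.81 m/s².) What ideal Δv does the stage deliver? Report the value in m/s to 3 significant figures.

Stage wet mass = m₀ − payload = 298,100 − 14,200 = 283,900 kg.
Stage dry mass = ε × stage wet mass = 0.079 × 283,900 = 22,428.1 kg.
Burnout mass m_f = stage dry + payload = 22,428.1 + 14,200 = 36,628.1 kg.
v_e = Isp · g₀ = 324 × 9.81 = 3178.4 m/s.
From the ideal rocket equation, Δv = v_e · ln(298,100/36,628.1) = 3178.4 × ln(8.139) = 3178.4 × 2.0966 ≈ 6664 m/s.

Δv ≈ 6660 m/s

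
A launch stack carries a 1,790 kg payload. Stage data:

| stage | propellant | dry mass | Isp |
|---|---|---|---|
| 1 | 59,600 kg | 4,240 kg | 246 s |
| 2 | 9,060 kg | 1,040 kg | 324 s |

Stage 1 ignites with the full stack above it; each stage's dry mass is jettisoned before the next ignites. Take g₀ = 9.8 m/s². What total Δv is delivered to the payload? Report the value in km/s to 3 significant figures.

Δv ≈ 8.29 km/s

Ignition mass of stage 1 = 59,600+4,240 + 9,060+1,040 + 1,790 = 75,730 kg.
Stage 1: m₀ = 75,730 kg, m_f = 75,730 − 59,600 = 16,130 kg; Δv = 246×9.8×ln(4.695) = 2410.8×1.5465 ≈ 3728 m/s.
Stage 2: m₀ = 11,890 kg, m_f = 11,890 − 9,060 = 2,830 kg; Δv = 324×9.8×ln(4.201) = 3175.2×1.4354 ≈ 4558 m/s.
Total Δv = 3728 + 4558 = 8286 m/s.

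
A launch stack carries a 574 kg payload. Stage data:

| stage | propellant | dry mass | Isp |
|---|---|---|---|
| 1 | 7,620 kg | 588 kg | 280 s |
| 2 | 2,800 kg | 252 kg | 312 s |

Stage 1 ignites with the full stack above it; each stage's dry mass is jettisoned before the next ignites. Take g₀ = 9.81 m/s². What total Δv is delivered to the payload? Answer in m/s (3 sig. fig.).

Δv ≈ 7360 m/s

Ignition mass of stage 1 = 7,620+588 + 2,800+252 + 574 = 11,834 kg.
Stage 1: m₀ = 11,834 kg, m_f = 11,834 − 7,620 = 4,214 kg; Δv = 280×9.81×ln(2.808) = 2746.8×1.0326 ≈ 2836 m/s.
Stage 2: m₀ = 3,626 kg, m_f = 3,626 − 2,800 = 826 kg; Δv = 312×9.81×ln(4.39) = 3060.7×1.4793 ≈ 4528 m/s.
Total Δv = 2836 + 4528 = 7364 m/s.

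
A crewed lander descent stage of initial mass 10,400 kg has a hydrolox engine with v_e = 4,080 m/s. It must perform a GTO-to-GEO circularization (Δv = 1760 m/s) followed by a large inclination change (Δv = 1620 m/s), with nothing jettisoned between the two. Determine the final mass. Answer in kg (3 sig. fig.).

After the first burn: m = 10400 × exp(−1760/4080.0) = 10400 × 0.64962 = 6,756.05 kg.
After the second burn: m = 6,756.05 × exp(−1620/4080.0) = 6,756.05 × 0.67229 = 4,542.02 kg.

final mass ≈ 4540 kg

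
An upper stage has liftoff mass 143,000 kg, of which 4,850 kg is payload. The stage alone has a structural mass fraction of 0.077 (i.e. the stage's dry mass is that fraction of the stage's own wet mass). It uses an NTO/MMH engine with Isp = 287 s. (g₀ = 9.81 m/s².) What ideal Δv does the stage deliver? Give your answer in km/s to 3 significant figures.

Δv ≈ 6.26 km/s

Stage wet mass = m₀ − payload = 143,000 − 4,850 = 138,150 kg.
Stage dry mass = ε × stage wet mass = 0.077 × 138,150 = 10,637.6 kg.
Burnout mass m_f = stage dry + payload = 10,637.6 + 4,850 = 15,487.6 kg.
v_e = Isp · g₀ = 287 × 9.81 = 2815.5 m/s.
Δv = v_e · ln(143,000/15,487.6) = 2815.5 × ln(9.233) = 2815.5 × 2.2228 ≈ 6258 m/s.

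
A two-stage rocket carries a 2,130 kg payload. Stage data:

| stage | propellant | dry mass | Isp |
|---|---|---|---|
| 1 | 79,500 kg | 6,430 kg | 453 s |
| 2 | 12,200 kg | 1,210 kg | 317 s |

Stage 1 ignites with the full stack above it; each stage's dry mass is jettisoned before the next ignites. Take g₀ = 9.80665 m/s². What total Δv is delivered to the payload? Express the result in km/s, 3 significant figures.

Ignition mass of stage 1 = 79,500+6,430 + 12,200+1,210 + 2,130 = 101,470 kg.
Stage 1: m₀ = 101,470 kg, m_f = 101,470 − 79,500 = 21,970 kg; Δv = 453×9.80665×ln(4.619) = 4442.4×1.5301 ≈ 6797 m/s.
Stage 2: m₀ = 15,540 kg, m_f = 15,540 − 12,200 = 3,340 kg; Δv = 317×9.80665×ln(4.653) = 3108.7×1.5374 ≈ 4779 m/s.
Total Δv = 6797 + 4779 = 11576 m/s.

Δv ≈ 11.6 km/s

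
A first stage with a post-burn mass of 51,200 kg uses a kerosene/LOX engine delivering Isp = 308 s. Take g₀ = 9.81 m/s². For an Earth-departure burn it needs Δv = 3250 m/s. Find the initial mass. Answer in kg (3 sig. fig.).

initial mass ≈ 150000 kg

v_e = Isp · g₀ = 308 × 9.81 = 3021.5 m/s.
m₀/m_f = exp(Δv / v_e) = exp(3250 / 3021.5) = exp(1.0756) = 2.9318.
m₀ = m_f × 2.9318 = 51,200 × 2.9318 = 150,108 kg.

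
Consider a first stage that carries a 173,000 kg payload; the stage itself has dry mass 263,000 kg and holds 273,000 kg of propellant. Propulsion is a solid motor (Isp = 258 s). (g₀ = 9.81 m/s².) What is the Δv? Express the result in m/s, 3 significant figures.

v_e = Isp · g₀ = 258 × 9.81 = 2531.0 m/s.
m₀ = payload + dry + propellant = 173,000 + 263,000 + 273,000 = 709,000 kg.
m_f = payload + dry = 173,000 + 263,000 = 436,000 kg.
Using Δv = v_e ln(m₀/m_f): Δv = v_e · ln(m₀/m_f) = 2531.0 × ln(1.626) = 2531.0 × 0.4862 ≈ 1230.6 m/s.

Δv ≈ 1230 m/s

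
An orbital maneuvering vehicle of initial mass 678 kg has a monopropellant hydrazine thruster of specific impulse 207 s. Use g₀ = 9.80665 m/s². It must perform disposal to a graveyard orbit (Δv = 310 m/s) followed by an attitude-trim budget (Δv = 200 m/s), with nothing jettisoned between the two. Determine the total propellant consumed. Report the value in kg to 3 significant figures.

total propellant consumed ≈ 151 kg

v_e = Isp · g₀ = 207 × 9.80665 = 2030.0 m/s.
After the first burn: m = 678 × exp(−310/2030.0) = 678 × 0.85838 = 581.982 kg.
After the second burn: m = 581.982 × exp(−200/2030.0) = 581.982 × 0.90617 = 527.375 kg.
Total propellant = m₀ − m_final = 678 − 527.375 = 150.625 kg.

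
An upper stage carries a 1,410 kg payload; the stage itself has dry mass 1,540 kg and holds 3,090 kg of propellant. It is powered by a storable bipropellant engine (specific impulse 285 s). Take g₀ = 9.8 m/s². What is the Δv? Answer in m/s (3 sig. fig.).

v_e = Isp · g₀ = 285 × 9.8 = 2793.0 m/s.
m₀ = payload + dry + propellant = 1,410 + 1,540 + 3,090 = 6,040 kg.
m_f = payload + dry = 1,410 + 1,540 = 2,950 kg.
Δv = v_e · ln(m₀/m_f) = 2793.0 × ln(2.047) = 2793.0 × 0.7166 ≈ 2001.5 m/s.

Δv ≈ 2000 m/s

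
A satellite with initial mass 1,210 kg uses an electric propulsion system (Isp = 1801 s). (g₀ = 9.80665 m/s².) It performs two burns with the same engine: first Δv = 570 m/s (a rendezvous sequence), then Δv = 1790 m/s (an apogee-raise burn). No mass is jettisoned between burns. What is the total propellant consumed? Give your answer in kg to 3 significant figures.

v_e = Isp · g₀ = 1801 × 9.80665 = 17661.8 m/s.
After the first burn: m = 1210 × exp(−570/17661.8) = 1210 × 0.96824 = 1,171.57 kg.
After the second burn: m = 1,171.57 × exp(−1790/17661.8) = 1,171.57 × 0.90362 = 1,058.65 kg.
Total propellant = m₀ − m_final = 1210 − 1,058.65 = 151.35 kg.

total propellant consumed ≈ 151 kg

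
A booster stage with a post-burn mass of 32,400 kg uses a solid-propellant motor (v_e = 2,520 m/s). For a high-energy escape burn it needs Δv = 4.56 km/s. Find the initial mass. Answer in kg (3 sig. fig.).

Using Δv = v_e ln(m₀/m_f): m₀/m_f = exp(Δv / v_e) = exp(4560 / 2520.0) = exp(1.8095) = 6.1075.
m₀ = m_f × 6.1075 = 32,400 × 6.1075 = 197,883 kg.

initial mass ≈ 198000 kg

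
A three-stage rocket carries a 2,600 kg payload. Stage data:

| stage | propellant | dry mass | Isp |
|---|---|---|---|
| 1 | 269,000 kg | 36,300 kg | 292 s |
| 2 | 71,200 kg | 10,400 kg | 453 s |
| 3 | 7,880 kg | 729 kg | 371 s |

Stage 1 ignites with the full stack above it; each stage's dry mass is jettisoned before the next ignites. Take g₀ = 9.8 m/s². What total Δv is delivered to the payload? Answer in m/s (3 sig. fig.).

Δv ≈ 14100 m/s

Ignition mass of stage 1 = 269,000+36,300 + 71,200+10,400 + 7,880+729 + 2,600 = 398,109 kg.
Stage 1: m₀ = 398,109 kg, m_f = 398,109 − 269,000 = 129,109 kg; Δv = 292×9.8×ln(3.084) = 2861.6×1.1261 ≈ 3222 m/s.
Stage 2: m₀ = 92,809 kg, m_f = 92,809 − 71,200 = 21,609 kg; Δv = 453×9.8×ln(4.295) = 4439.4×1.4574 ≈ 6470 m/s.
Stage 3: m₀ = 11,209 kg, m_f = 11,209 − 7,880 = 3,329 kg; Δv = 371×9.8×ln(3.367) = 3635.8×1.2140 ≈ 4414 m/s.
Total Δv = 3222 + 6470 + 4414 = 14106 m/s.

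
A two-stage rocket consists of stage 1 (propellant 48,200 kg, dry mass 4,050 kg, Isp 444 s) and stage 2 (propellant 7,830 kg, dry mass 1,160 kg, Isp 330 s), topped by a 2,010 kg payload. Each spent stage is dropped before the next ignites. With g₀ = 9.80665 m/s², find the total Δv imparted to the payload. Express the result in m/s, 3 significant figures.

Δv ≈ 10300 m/s

Ignition mass of stage 1 = 48,200+4,050 + 7,830+1,160 + 2,010 = 63,250 kg.
Stage 1: m₀ = 63,250 kg, m_f = 63,250 − 48,200 = 15,050 kg; Δv = 444×9.80665×ln(4.203) = 4354.2×1.4357 ≈ 6251 m/s.
Stage 2: m₀ = 11,000 kg, m_f = 11,000 − 7,830 = 3,170 kg; Δv = 330×9.80665×ln(3.47) = 3236.2×1.2442 ≈ 4026 m/s.
Total Δv = 6251 + 4026 = 10277 m/s.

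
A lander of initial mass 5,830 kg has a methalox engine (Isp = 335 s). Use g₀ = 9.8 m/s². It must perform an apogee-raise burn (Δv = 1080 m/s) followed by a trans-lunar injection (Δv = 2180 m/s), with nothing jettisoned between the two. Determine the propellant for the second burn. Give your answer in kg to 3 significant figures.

propellant for the second burn ≈ 2040 kg

v_e = Isp · g₀ = 335 × 9.8 = 3283.0 m/s.
After the first burn: m = 5830 × exp(−1080/3283.0) = 5830 × 0.71967 = 4,195.68 kg.
After the second burn: m = 4,195.68 × exp(−2180/3283.0) = 4,195.68 × 0.51477 = 2,159.81 kg.
Second-burn propellant = 4,195.68 − 2,159.81 = 2,035.87 kg.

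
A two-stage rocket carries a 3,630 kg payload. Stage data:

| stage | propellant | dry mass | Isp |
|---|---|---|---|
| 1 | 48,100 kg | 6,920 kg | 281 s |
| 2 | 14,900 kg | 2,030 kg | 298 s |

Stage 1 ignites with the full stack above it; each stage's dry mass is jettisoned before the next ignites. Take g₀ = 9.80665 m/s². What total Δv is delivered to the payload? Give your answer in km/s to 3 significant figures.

Δv ≈ 6.56 km/s

Ignition mass of stage 1 = 48,100+6,920 + 14,900+2,030 + 3,630 = 75,580 kg.
Stage 1: m₀ = 75,580 kg, m_f = 75,580 − 48,100 = 27,480 kg; Δv = 281×9.80665×ln(2.75) = 2755.7×1.0117 ≈ 2788 m/s.
Stage 2: m₀ = 20,560 kg, m_f = 20,560 − 14,900 = 5,660 kg; Δv = 298×9.80665×ln(3.633) = 2922.4×1.2899 ≈ 3770 m/s.
Total Δv = 2788 + 3770 = 6558 m/s.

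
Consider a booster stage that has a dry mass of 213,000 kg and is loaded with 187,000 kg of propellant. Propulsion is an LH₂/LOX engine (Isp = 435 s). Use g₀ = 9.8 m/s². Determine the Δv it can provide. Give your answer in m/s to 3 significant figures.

v_e = Isp · g₀ = 435 × 9.8 = 4263.0 m/s.
m₀ = m_dry + m_prop = 213,000 + 187,000 = 400,000 kg.
Rocket equation: Δv = v_e · ln(m₀/m_f) = 4263.0 × ln(1.878) = 4263.0 × 0.6302 ≈ 2686.4 m/s.

Δv ≈ 2690 m/s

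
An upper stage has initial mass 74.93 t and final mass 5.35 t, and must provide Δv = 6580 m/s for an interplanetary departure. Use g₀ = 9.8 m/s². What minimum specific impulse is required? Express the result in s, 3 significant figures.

ln(m₀/m_f) = ln(74930/5350) = ln(14.01) = 2.6395.
Using Δv = v_e ln(m₀/m_f): v_e = Δv / ln(m₀/m_f) = 6580 / 2.6395 = 2492.9 m/s.
Isp = v_e / g₀ = 2492.9 / 9.8 = 254.4 s.

Isp ≈ 254 s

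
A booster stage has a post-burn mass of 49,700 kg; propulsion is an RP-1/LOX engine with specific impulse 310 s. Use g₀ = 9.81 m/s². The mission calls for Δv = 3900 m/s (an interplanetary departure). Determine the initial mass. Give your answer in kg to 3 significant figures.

v_e = Isp · g₀ = 310 × 9.81 = 3041.1 m/s.
From the ideal rocket equation, m₀/m_f = exp(Δv / v_e) = exp(3900 / 3041.1) = exp(1.2824) = 3.6054.
m₀ = m_f × 3.6054 = 49,700 × 3.6054 = 179,188 kg.

initial mass ≈ 179000 kg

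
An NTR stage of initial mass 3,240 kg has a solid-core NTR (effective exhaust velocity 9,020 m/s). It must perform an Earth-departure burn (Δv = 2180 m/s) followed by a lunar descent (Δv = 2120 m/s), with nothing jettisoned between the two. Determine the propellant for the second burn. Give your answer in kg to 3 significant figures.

After the first burn: m = 3240 × exp(−2180/9020.0) = 3240 × 0.78530 = 2,544.37 kg.
After the second burn: m = 2,544.37 × exp(−2120/9020.0) = 2,544.37 × 0.79054 = 2,011.43 kg.
Second-burn propellant = 2,544.37 − 2,011.43 = 532.94 kg.

propellant for the second burn ≈ 533 kg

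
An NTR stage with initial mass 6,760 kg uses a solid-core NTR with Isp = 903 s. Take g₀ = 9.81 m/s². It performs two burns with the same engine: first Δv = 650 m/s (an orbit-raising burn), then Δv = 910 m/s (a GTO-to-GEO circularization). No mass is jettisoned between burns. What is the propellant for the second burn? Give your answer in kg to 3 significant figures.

propellant for the second burn ≈ 613 kg

v_e = Isp · g₀ = 903 × 9.81 = 8858.4 m/s.
After the first burn: m = 6760 × exp(−650/8858.4) = 6760 × 0.92925 = 6,281.73 kg.
After the second burn: m = 6,281.73 × exp(−910/8858.4) = 6,281.73 × 0.90237 = 5,668.44 kg.
Second-burn propellant = 6,281.73 − 5,668.44 = 613.29 kg.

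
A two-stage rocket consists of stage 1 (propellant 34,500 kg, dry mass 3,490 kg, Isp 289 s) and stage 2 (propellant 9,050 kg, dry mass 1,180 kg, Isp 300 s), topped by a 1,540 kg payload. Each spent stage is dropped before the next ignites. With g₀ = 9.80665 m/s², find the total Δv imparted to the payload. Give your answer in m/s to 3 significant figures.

Ignition mass of stage 1 = 34,500+3,490 + 9,050+1,180 + 1,540 = 49,760 kg.
Stage 1: m₀ = 49,760 kg, m_f = 49,760 − 34,500 = 15,260 kg; Δv = 289×9.80665×ln(3.261) = 2834.1×1.1820 ≈ 3350 m/s.
Stage 2: m₀ = 11,770 kg, m_f = 11,770 − 9,050 = 2,720 kg; Δv = 300×9.80665×ln(4.327) = 2942.0×1.4649 ≈ 4310 m/s.
Total Δv = 3350 + 4310 = 7660 m/s.

Δv ≈ 7660 m/s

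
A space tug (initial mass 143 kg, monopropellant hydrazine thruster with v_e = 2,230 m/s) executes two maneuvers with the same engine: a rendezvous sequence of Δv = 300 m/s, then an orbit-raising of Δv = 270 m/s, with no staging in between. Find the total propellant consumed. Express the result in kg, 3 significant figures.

After the first burn: m = 143 × exp(−300/2230.0) = 143 × 0.87413 = 125.001 kg.
After the second burn: m = 125.001 × exp(−270/2230.0) = 125.001 × 0.88597 = 110.747 kg.
Total propellant = m₀ − m_final = 143 − 110.747 = 32.253 kg.

total propellant consumed ≈ 32.3 kg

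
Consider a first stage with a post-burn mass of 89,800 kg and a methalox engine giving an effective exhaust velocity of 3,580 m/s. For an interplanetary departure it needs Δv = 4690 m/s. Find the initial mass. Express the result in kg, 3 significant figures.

initial mass ≈ 333000 kg

m₀/m_f = exp(Δv / v_e) = exp(4690 / 3580.0) = exp(1.3101) = 3.7064.
m₀ = m_f × 3.7064 = 89,800 × 3.7064 = 332,835 kg.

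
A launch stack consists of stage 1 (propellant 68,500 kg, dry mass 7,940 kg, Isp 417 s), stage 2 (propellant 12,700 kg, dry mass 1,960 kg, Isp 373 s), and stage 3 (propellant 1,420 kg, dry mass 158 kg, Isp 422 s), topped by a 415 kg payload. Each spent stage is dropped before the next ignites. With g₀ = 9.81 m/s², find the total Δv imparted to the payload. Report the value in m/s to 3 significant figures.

Δv ≈ 15900 m/s

Ignition mass of stage 1 = 68,500+7,940 + 12,700+1,960 + 1,420+158 + 415 = 93,093 kg.
Stage 1: m₀ = 93,093 kg, m_f = 93,093 − 68,500 = 24,593 kg; Δv = 417×9.81×ln(3.785) = 4090.8×1.3311 ≈ 5445 m/s.
Stage 2: m₀ = 16,653 kg, m_f = 16,653 − 12,700 = 3,953 kg; Δv = 373×9.81×ln(4.213) = 3659.1×1.4381 ≈ 5262 m/s.
Stage 3: m₀ = 1,993 kg, m_f = 1,993 − 1,420 = 573 kg; Δv = 422×9.81×ln(3.478) = 4139.8×1.2465 ≈ 5160 m/s.
Total Δv = 5445 + 5262 + 5160 = 15867 m/s.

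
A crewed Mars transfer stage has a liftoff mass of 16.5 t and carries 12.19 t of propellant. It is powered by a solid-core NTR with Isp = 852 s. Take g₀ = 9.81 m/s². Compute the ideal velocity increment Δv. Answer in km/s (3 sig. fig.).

Δv ≈ 11.2 km/s

v_e = Isp · g₀ = 852 × 9.81 = 8358.1 m/s.
m_f = m₀ − m_prop = 16.5 − 12.19 = 4.31 t.
By the Tsiolkovsky rocket equation, Δv = v_e · ln(m₀/m_f) = 8358.1 × ln(3.828) = 8358.1 × 1.3424 ≈ 11220.1 m/s.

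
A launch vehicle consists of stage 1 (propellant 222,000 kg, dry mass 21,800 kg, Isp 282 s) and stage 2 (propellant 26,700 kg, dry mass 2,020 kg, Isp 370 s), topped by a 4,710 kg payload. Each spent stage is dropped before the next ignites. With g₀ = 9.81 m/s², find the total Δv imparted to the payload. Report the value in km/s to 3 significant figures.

Δv ≈ 10.3 km/s

Ignition mass of stage 1 = 222,000+21,800 + 26,700+2,020 + 4,710 = 277,230 kg.
Stage 1: m₀ = 277,230 kg, m_f = 277,230 − 222,000 = 55,230 kg; Δv = 282×9.81×ln(5.02) = 2766.4×1.6133 ≈ 4463 m/s.
Stage 2: m₀ = 33,430 kg, m_f = 33,430 − 26,700 = 6,730 kg; Δv = 370×9.81×ln(4.967) = 3629.7×1.6029 ≈ 5818 m/s.
Total Δv = 4463 + 5818 = 10281 m/s.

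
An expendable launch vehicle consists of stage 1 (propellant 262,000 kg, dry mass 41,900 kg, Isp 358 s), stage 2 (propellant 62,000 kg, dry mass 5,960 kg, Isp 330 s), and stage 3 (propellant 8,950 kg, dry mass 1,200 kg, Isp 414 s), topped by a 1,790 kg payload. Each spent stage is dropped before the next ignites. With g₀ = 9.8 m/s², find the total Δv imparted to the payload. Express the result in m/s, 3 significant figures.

Ignition mass of stage 1 = 262,000+41,900 + 62,000+5,960 + 8,950+1,200 + 1,790 = 383,800 kg.
Stage 1: m₀ = 383,800 kg, m_f = 383,800 − 262,000 = 121,800 kg; Δv = 358×9.8×ln(3.151) = 3508.4×1.1477 ≈ 4027 m/s.
Stage 2: m₀ = 79,900 kg, m_f = 79,900 − 62,000 = 17,900 kg; Δv = 330×9.8×ln(4.464) = 3234.0×1.4960 ≈ 4838 m/s.
Stage 3: m₀ = 11,940 kg, m_f = 11,940 − 8,950 = 2,990 kg; Δv = 414×9.8×ln(3.993) = 4057.2×1.3846 ≈ 5618 m/s.
Total Δv = 4027 + 4838 + 5618 = 14483 m/s.

Δv ≈ 14500 m/s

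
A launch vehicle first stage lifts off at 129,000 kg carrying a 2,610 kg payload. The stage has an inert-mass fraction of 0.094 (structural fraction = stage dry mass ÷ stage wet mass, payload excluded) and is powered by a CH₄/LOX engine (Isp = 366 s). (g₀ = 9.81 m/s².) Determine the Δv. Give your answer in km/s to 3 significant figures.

Δv ≈ 7.85 km/s

Stage wet mass = m₀ − payload = 129,000 − 2,610 = 126,390 kg.
Stage dry mass = ε × stage wet mass = 0.094 × 126,390 = 11,880.7 kg.
Burnout mass m_f = stage dry + payload = 11,880.7 + 2,610 = 14,490.7 kg.
v_e = Isp · g₀ = 366 × 9.81 = 3590.5 m/s.
From the ideal rocket equation, Δv = v_e · ln(129,000/14,490.7) = 3590.5 × ln(8.902) = 3590.5 × 2.1863 ≈ 7850 m/s.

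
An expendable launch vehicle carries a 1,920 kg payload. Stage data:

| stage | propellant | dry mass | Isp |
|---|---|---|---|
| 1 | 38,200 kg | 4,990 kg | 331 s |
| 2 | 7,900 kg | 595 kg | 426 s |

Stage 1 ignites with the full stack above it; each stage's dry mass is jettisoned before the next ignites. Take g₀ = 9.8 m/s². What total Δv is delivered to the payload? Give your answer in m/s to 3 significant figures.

Ignition mass of stage 1 = 38,200+4,990 + 7,900+595 + 1,920 = 53,605 kg.
Stage 1: m₀ = 53,605 kg, m_f = 53,605 − 38,200 = 15,405 kg; Δv = 331×9.8×ln(3.48) = 3243.8×1.2470 ≈ 4045 m/s.
Stage 2: m₀ = 10,415 kg, m_f = 10,415 − 7,900 = 2,515 kg; Δv = 426×9.8×ln(4.141) = 4174.8×1.4210 ≈ 5932 m/s.
Total Δv = 4045 + 5932 = 9977 m/s.

Δv ≈ 9980 m/s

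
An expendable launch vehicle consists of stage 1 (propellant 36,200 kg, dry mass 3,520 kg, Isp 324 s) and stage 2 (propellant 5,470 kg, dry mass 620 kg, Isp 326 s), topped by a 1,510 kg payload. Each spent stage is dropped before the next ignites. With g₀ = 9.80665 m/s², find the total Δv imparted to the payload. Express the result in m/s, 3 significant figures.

Ignition mass of stage 1 = 36,200+3,520 + 5,470+620 + 1,510 = 47,320 kg.
Stage 1: m₀ = 47,320 kg, m_f = 47,320 − 36,200 = 11,120 kg; Δv = 324×9.80665×ln(4.255) = 3177.4×1.4482 ≈ 4601 m/s.
Stage 2: m₀ = 7,600 kg, m_f = 7,600 − 5,470 = 2,130 kg; Δv = 326×9.80665×ln(3.568) = 3197.0×1.2720 ≈ 4067 m/s.
Total Δv = 4601 + 4067 = 8668 m/s.

Δv ≈ 8670 m/s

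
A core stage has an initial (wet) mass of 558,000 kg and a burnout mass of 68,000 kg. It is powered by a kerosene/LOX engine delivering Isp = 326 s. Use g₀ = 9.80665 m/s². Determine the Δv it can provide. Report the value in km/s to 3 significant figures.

Δv ≈ 6.73 km/s

v_e = Isp · g₀ = 326 × 9.80665 = 3197.0 m/s.
Δv = v_e · ln(m₀/m_f) = 3197.0 × ln(8.206) = 3197.0 × 2.1049 ≈ 6729.1 m/s.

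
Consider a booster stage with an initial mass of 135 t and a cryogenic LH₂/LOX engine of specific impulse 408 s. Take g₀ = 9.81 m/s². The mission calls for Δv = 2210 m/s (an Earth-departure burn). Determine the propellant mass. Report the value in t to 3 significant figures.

propellant mass ≈ 57.3 t

v_e = Isp · g₀ = 408 × 9.81 = 4002.5 m/s.
m₀/m_f = exp(Δv / v_e) = exp(2210 / 4002.5) = exp(0.5522) = 1.7370.
m_f = 135 / 1.7370 = 77.7202 t, so propellant = m₀ − m_f = 135 − 77.7202 = 57.2798 t.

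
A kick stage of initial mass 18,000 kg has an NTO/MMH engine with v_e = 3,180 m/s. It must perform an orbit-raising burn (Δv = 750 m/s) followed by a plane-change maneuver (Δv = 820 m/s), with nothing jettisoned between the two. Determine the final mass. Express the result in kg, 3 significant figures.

After the first burn: m = 18000 × exp(−750/3180.0) = 18000 × 0.78990 = 14,218.2 kg.
After the second burn: m = 14,218.2 × exp(−820/3180.0) = 14,218.2 × 0.77270 = 10,986.4 kg.

final mass ≈ 11000 kg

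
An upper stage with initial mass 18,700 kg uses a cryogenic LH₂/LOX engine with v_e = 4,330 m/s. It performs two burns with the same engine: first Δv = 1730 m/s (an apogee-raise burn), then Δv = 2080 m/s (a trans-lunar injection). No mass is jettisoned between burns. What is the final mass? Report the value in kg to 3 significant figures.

final mass ≈ 7760 kg

After the first burn: m = 18700 × exp(−1730/4330.0) = 18700 × 0.67063 = 12,540.8 kg.
After the second burn: m = 12,540.8 × exp(−2080/4330.0) = 12,540.8 × 0.61855 = 7,757.11 kg.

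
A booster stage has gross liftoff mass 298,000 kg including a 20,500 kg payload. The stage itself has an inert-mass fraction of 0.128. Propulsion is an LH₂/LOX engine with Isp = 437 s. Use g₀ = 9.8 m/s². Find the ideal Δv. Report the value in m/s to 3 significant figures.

Δv ≈ 7160 m/s

Stage wet mass = m₀ − payload = 298,000 − 20,500 = 277,500 kg.
Stage dry mass = ε × stage wet mass = 0.128 × 277,500 = 35,520 kg.
Burnout mass m_f = stage dry + payload = 35,520 + 20,500 = 56,020 kg.
v_e = Isp · g₀ = 437 × 9.8 = 4282.6 m/s.
Δv = v_e · ln(298,000/56,020) = 4282.6 × ln(5.32) = 4282.6 × 1.6714 ≈ 7158 m/s.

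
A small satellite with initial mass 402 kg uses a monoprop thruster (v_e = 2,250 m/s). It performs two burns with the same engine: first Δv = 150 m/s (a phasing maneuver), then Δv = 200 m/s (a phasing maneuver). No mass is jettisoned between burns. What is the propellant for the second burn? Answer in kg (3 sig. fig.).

propellant for the second burn ≈ 32.0 kg

After the first burn: m = 402 × exp(−150/2250.0) = 402 × 0.93551 = 376.075 kg.
After the second burn: m = 376.075 × exp(−200/2250.0) = 376.075 × 0.91495 = 344.09 kg.
Second-burn propellant = 376.075 − 344.09 = 31.985 kg.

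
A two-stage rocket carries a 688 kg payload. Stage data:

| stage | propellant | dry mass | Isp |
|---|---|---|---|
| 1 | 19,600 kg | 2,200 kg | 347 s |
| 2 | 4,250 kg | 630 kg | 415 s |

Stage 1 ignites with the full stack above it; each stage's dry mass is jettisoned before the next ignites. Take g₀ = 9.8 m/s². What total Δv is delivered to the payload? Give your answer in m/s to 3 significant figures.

Ignition mass of stage 1 = 19,600+2,200 + 4,250+630 + 688 = 27,368 kg.
Stage 1: m₀ = 27,368 kg, m_f = 27,368 − 19,600 = 7,768 kg; Δv = 347×9.8×ln(3.523) = 3400.6×1.2594 ≈ 4283 m/s.
Stage 2: m₀ = 5,568 kg, m_f = 5,568 − 4,250 = 1,318 kg; Δv = 415×9.8×ln(4.225) = 4067.0×1.4409 ≈ 5860 m/s.
Total Δv = 4283 + 5860 = 10143 m/s.

Δv ≈ 10100 m/s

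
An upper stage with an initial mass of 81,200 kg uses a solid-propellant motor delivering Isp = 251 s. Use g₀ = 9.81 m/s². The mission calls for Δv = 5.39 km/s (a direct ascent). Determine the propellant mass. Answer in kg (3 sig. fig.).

propellant mass ≈ 72100 kg

v_e = Isp · g₀ = 251 × 9.81 = 2462.3 m/s.
m₀/m_f = exp(Δv / v_e) = exp(5390 / 2462.3) = exp(2.1890) = 8.9263.
m_f = 81,200 / 8.9263 = 9,096.71 kg, so propellant = m₀ − m_f = 81,200 − 9,096.71 = 72,103.29 kg.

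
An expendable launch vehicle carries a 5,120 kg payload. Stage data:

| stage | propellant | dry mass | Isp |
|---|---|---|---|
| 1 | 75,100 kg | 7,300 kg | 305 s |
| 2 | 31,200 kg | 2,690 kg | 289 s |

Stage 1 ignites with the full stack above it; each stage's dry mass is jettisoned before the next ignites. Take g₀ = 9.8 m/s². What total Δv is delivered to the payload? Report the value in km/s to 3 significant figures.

Δv ≈ 7.44 km/s

Ignition mass of stage 1 = 75,100+7,300 + 31,200+2,690 + 5,120 = 121,410 kg.
Stage 1: m₀ = 121,410 kg, m_f = 121,410 − 75,100 = 46,310 kg; Δv = 305×9.8×ln(2.622) = 2989.0×0.9638 ≈ 2881 m/s.
Stage 2: m₀ = 39,010 kg, m_f = 39,010 − 31,200 = 7,810 kg; Δv = 289×9.8×ln(4.995) = 2832.2×1.6084 ≈ 4555 m/s.
Total Δv = 2881 + 4555 = 7436 m/s.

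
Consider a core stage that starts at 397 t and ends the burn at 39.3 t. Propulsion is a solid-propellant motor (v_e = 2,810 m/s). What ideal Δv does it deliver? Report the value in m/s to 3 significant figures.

Δv ≈ 6500 m/s

Using Δv = v_e ln(m₀/m_f): Δv = v_e · ln(m₀/m_f) = 2810.0 × ln(10.1) = 2810.0 × 2.3127 ≈ 6498.7 m/s.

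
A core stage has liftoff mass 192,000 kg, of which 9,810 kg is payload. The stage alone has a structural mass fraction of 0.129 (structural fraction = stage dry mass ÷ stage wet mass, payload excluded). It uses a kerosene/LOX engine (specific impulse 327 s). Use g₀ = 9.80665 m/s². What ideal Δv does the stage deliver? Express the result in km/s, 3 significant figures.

Δv ≈ 5.62 km/s

Stage wet mass = m₀ − payload = 192,000 − 9,810 = 182,190 kg.
Stage dry mass = ε × stage wet mass = 0.129 × 182,190 = 23,502.5 kg.
Burnout mass m_f = stage dry + payload = 23,502.5 + 9,810 = 33,312.5 kg.
v_e = Isp · g₀ = 327 × 9.80665 = 3206.8 m/s.
Δv = v_e · ln(192,000/33,312.5) = 3206.8 × ln(5.764) = 3206.8 × 1.7516 ≈ 5617 m/s.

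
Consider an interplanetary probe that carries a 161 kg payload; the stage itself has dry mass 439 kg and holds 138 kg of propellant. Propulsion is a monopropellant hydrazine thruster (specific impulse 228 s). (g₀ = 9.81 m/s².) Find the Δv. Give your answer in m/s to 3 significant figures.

v_e = Isp · g₀ = 228 × 9.81 = 2236.7 m/s.
m₀ = payload + dry + propellant = 161 + 439 + 138 = 738 kg.
m_f = payload + dry = 161 + 439 = 600 kg.
Δv = v_e · ln(m₀/m_f) = 2236.7 × ln(1.23) = 2236.7 × 0.2070 ≈ 463.0 m/s.

Δv ≈ 463 m/s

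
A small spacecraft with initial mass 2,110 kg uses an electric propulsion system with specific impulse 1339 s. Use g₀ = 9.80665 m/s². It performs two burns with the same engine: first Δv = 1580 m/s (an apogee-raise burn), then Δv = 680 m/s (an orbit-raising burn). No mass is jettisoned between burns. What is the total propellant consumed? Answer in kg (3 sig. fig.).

v_e = Isp · g₀ = 1339 × 9.80665 = 13131.1 m/s.
After the first burn: m = 2110 × exp(−1580/13131.1) = 2110 × 0.88663 = 1,870.79 kg.
After the second burn: m = 1,870.79 × exp(−680/13131.1) = 1,870.79 × 0.94953 = 1,776.37 kg.
Total propellant = m₀ − m_final = 2110 − 1,776.37 = 333.63 kg.

total propellant consumed ≈ 334 kg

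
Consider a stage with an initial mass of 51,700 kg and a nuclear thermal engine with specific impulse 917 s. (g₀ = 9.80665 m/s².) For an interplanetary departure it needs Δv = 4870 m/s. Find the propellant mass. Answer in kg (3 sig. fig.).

v_e = Isp · g₀ = 917 × 9.80665 = 8992.7 m/s.
Using Δv = v_e ln(m₀/m_f): m₀/m_f = exp(Δv / v_e) = exp(4870 / 8992.7) = exp(0.5416) = 1.7187.
m_f = 51,700 / 1.7187 = 30,080.9 kg, so propellant = m₀ − m_f = 51,700 − 30,080.9 = 21,619.1 kg.

propellant mass ≈ 21600 kg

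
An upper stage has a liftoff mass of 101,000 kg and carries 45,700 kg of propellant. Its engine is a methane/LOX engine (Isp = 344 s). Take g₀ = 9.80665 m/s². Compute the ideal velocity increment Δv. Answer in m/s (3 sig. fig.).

Δv ≈ 2030 m/s

v_e = Isp · g₀ = 344 × 9.80665 = 3373.5 m/s.
m_f = m₀ − m_prop = 101,000 − 45,700 = 55,300 kg.
Δv = v_e · ln(m₀/m_f) = 3373.5 × ln(1.826) = 3373.5 × 0.6023 ≈ 2032.0 m/s.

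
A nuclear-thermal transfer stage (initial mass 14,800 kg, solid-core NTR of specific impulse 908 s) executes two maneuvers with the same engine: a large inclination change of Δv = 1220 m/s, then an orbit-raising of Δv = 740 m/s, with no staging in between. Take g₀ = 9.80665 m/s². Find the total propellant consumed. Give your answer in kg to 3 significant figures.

v_e = Isp · g₀ = 908 × 9.80665 = 8904.4 m/s.
After the first burn: m = 14800 × exp(−1220/8904.4) = 14800 × 0.87196 = 12,905 kg.
After the second burn: m = 12,905 × exp(−740/8904.4) = 12,905 × 0.92025 = 11,875.8 kg.
Total propellant = m₀ − m_final = 14800 − 11,875.8 = 2,924.2 kg.

total propellant consumed ≈ 2920 kg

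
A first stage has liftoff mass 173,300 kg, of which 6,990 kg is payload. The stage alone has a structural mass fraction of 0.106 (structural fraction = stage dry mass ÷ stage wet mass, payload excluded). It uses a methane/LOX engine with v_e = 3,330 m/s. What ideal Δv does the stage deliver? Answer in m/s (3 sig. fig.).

Δv ≈ 6500 m/s

Stage wet mass = m₀ − payload = 173,300 − 6,990 = 166,310 kg.
Stage dry mass = ε × stage wet mass = 0.106 × 166,310 = 17,628.9 kg.
Burnout mass m_f = stage dry + payload = 17,628.9 + 6,990 = 24,618.9 kg.
Δv = v_e · ln(173,300/24,618.9) = 3330.0 × ln(7.039) = 3330.0 × 1.9515 ≈ 6499 m/s.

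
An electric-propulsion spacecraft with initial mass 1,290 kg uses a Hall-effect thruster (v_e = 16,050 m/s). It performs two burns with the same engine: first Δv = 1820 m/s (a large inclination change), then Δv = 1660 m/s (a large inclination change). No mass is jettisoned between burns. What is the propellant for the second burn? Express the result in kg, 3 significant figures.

propellant for the second burn ≈ 113 kg

After the first burn: m = 1290 × exp(−1820/16050.0) = 1290 × 0.89280 = 1,151.71 kg.
After the second burn: m = 1,151.71 × exp(−1660/16050.0) = 1,151.71 × 0.90174 = 1,038.54 kg.
Second-burn propellant = 1,151.71 − 1,038.54 = 113.17 kg.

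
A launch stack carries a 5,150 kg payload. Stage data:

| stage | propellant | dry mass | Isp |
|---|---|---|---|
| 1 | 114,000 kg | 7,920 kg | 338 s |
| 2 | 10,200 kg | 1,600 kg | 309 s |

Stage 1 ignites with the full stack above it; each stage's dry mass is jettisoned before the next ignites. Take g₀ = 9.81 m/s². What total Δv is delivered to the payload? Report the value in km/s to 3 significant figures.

Ignition mass of stage 1 = 114,000+7,920 + 10,200+1,600 + 5,150 = 138,870 kg.
Stage 1: m₀ = 138,870 kg, m_f = 138,870 − 114,000 = 24,870 kg; Δv = 338×9.81×ln(5.584) = 3315.8×1.7199 ≈ 5703 m/s.
Stage 2: m₀ = 16,950 kg, m_f = 16,950 − 10,200 = 6,750 kg; Δv = 309×9.81×ln(2.511) = 3031.3×0.9207 ≈ 2791 m/s.
Total Δv = 5703 + 2791 = 8494 m/s.

Δv ≈ 8.49 km/s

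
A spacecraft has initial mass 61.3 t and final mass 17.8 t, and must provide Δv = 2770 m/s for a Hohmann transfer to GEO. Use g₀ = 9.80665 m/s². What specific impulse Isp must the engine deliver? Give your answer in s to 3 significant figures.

ln(m₀/m_f) = ln(61300/17800) = ln(3.444) = 1.2366.
v_e = Δv / ln(m₀/m_f) = 2770 / 1.2366 = 2240.0 m/s.
Isp = v_e / g₀ = 2240.0 / 9.80665 = 228.4 s.

Isp ≈ 228 s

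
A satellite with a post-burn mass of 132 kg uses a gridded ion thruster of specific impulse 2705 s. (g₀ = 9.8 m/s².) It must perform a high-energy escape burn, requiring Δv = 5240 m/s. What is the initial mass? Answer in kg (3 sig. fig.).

v_e = Isp · g₀ = 2705 × 9.8 = 26509.0 m/s.
m₀/m_f = exp(Δv / v_e) = exp(5240 / 26509.0) = exp(0.1977) = 1.2186.
m₀ = m_f × 1.2186 = 132 × 1.2186 = 160.855 kg.

initial mass ≈ 161 kg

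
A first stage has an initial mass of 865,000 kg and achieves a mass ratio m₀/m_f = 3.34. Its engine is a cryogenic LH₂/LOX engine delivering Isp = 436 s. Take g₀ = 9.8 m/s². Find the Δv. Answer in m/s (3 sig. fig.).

v_e = Isp · g₀ = 436 × 9.8 = 4272.8 m/s.
Δv = v_e · ln(3.34) = 4272.8 × 1.2060 ≈ 5152.9 m/s.

Δv ≈ 5150 m/s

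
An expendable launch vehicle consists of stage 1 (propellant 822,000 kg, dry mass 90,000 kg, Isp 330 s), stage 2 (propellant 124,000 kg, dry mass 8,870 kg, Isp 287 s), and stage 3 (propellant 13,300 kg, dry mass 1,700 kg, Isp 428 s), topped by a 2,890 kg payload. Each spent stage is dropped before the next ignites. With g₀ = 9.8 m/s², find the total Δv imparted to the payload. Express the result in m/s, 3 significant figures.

Δv ≈ 15400 m/s

Ignition mass of stage 1 = 822,000+90,000 + 124,000+8,870 + 13,300+1,700 + 2,890 = 1,062,760 kg.
Stage 1: m₀ = 1,062,760 kg, m_f = 1,062,760 − 822,000 = 240,760 kg; Δv = 330×9.8×ln(4.414) = 3234.0×1.4848 ≈ 4802 m/s.
Stage 2: m₀ = 150,760 kg, m_f = 150,760 − 124,000 = 26,760 kg; Δv = 287×9.8×ln(5.634) = 2812.6×1.7288 ≈ 4862 m/s.
Stage 3: m₀ = 17,890 kg, m_f = 17,890 − 13,300 = 4,590 kg; Δv = 428×9.8×ln(3.898) = 4194.4×1.3604 ≈ 5706 m/s.
Total Δv = 4802 + 4862 + 5706 = 15370 m/s.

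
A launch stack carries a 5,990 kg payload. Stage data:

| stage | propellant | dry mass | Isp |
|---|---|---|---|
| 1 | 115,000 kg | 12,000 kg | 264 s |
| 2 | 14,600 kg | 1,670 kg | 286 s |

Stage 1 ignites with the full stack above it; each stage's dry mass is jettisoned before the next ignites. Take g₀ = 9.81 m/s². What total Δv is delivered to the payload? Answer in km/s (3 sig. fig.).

Δv ≈ 6.80 km/s

Ignition mass of stage 1 = 115,000+12,000 + 14,600+1,670 + 5,990 = 149,260 kg.
Stage 1: m₀ = 149,260 kg, m_f = 149,260 − 115,000 = 34,260 kg; Δv = 264×9.81×ln(4.357) = 2589.8×1.4717 ≈ 3811 m/s.
Stage 2: m₀ = 22,260 kg, m_f = 22,260 − 14,600 = 7,660 kg; Δv = 286×9.81×ln(2.906) = 2805.7×1.0668 ≈ 2993 m/s.
Total Δv = 3811 + 2993 = 6804 m/s.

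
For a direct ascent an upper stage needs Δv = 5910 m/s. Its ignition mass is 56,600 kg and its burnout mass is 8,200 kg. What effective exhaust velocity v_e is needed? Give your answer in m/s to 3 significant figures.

ln(m₀/m_f) = ln(56600/8200) = ln(6.902) = 1.9319.
Rocket equation: v_e = Δv / ln(m₀/m_f) = 5910 / 1.9319 = 3059.2 m/s.

v_e ≈ 3060 m/s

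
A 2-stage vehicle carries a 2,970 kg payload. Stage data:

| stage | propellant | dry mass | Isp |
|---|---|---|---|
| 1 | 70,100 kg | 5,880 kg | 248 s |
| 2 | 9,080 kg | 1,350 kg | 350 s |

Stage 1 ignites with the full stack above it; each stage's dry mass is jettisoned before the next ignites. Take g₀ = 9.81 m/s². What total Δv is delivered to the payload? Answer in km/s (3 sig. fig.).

Ignition mass of stage 1 = 70,100+5,880 + 9,080+1,350 + 2,970 = 89,380 kg.
Stage 1: m₀ = 89,380 kg, m_f = 89,380 − 70,100 = 19,280 kg; Δv = 248×9.81×ln(4.636) = 2432.9×1.5338 ≈ 3732 m/s.
Stage 2: m₀ = 13,400 kg, m_f = 13,400 − 9,080 = 4,320 kg; Δv = 350×9.81×ln(3.102) = 3433.5×1.1320 ≈ 3887 m/s.
Total Δv = 3732 + 3887 = 7619 m/s.

Δv ≈ 7.62 km/s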